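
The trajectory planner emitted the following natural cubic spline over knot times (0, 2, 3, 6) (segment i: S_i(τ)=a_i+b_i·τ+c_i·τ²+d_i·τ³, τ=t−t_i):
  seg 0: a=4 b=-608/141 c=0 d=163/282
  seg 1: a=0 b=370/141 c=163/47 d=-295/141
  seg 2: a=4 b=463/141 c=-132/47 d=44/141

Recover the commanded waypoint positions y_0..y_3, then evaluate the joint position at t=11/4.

y_0 = S_0(0) = a_0 = 4
y_1 = S_1(0) = a_1 = 0
y_2 = S_2(0) = a_2 = 4
y_3 = S_2(3) = -3
t_q=11/4 is in segment 1 (τ=3/4); S_1(τ)=9133/3008

y_0=4 y_1=0 y_2=4 y_3=-3
S(11/4) = 9133/3008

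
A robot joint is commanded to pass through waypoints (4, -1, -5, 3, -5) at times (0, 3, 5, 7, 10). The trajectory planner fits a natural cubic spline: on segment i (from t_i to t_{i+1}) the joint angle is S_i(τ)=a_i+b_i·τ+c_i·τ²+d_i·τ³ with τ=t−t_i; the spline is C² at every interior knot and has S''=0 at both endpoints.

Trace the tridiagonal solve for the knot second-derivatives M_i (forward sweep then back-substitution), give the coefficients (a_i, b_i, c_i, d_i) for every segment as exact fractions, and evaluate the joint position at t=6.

Δ: Δ0=-5/3, Δ1=-2, Δ2=4, Δ3=-8/3
row 1: diag=10, rhs=-2; c'=1/5, d'=-1/5
row 2: denom=8−2·1/5=38/5; d'=(36−2·-1/5)/(38/5)=91/19
row 3: denom=10−2·5/19=180/19; d'=(-40−2·91/19)/(180/19)=-157/30
back: M3=-157/30
back: M2=91/19−5/19·-157/30=37/6
back: M1=-1/5−1/5·37/6=-43/30
M: M0=0, M1=-43/30, M2=37/6, M3=-157/30, M4=0
seg 0: a=4, c=M0/2=0, d=(M1−M0)/(6·3)=-43/540, b=Δ0−h0·(2M0+M1)/6=-19/20
seg 1: a=-1, c=M1/2=-43/60, d=(M2−M1)/(6·2)=19/30, b=Δ1−h1·(2M1+M2)/6=-31/10
seg 2: a=-5, c=M2/2=37/12, d=(M3−M2)/(6·2)=-19/20, b=Δ2−h2·(2M2+M3)/6=49/30
seg 3: a=3, c=M3/2=-157/60, d=(M4−M3)/(6·3)=157/540, b=Δ3−h3·(2M3+M4)/6=77/30
t_q=6 → seg 2, τ=1; S=-5+49/30·τ+37/12·τ²+-19/20·τ³=-37/30

  seg 0: a=4 b=-19/20 c=0 d=-43/540
  seg 1: a=-1 b=-31/10 c=-43/60 d=19/30
  seg 2: a=-5 b=49/30 c=37/12 d=-19/20
  seg 3: a=3 b=77/30 c=-157/60 d=157/540
S(6) = -37/30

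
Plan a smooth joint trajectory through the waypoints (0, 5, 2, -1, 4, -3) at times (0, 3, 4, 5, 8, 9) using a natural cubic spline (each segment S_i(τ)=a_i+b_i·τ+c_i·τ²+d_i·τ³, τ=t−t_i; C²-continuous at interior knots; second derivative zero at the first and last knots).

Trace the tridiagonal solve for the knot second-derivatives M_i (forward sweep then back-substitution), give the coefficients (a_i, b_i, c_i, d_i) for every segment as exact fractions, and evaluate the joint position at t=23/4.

  seg 0: a=0 b=5513/1641 c=0 d=-926/4923
  seg 1: a=5 b=-2821/1641 c=-926/547 d=676/1641
  seg 2: a=2 b=-6349/1641 c=-250/547 d=2176/1641
  seg 3: a=-1 b=-1321/1641 c=1926/547 d=-4426/4923
  seg 4: a=4 b=-6487/1641 c=-2500/547 d=2500/1641
S(23/4) = -43/17504

Δ: Δ0=5/3, Δ1=-3, Δ2=-3, Δ3=5/3, Δ4=-7
row 1: diag=8, rhs=-28; c'=1/8, d'=-7/2
row 2: denom=4−1·1/8=31/8; d'=(0−1·-7/2)/(31/8)=28/31
row 3: denom=8−1·8/31=240/31; d'=(28−1·28/31)/(240/31)=7/2
row 4: denom=8−3·31/80=547/80; d'=(-52−3·7/2)/(547/80)=-5000/547
back: M4=-5000/547
back: M3=7/2−31/80·-5000/547=3852/547
back: M2=28/31−8/31·3852/547=-500/547
back: M1=-7/2−1/8·-500/547=-1852/547
M: M0=0, M1=-1852/547, M2=-500/547, M3=3852/547, M4=-5000/547, M5=0
seg 0: a=0, c=M0/2=0, d=(M1−M0)/(6·3)=-926/4923, b=Δ0−h0·(2M0+M1)/6=5513/1641
seg 1: a=5, c=M1/2=-926/547, d=(M2−M1)/(6·1)=676/1641, b=Δ1−h1·(2M1+M2)/6=-2821/1641
seg 2: a=2, c=M2/2=-250/547, d=(M3−M2)/(6·1)=2176/1641, b=Δ2−h2·(2M2+M3)/6=-6349/1641
seg 3: a=-1, c=M3/2=1926/547, d=(M4−M3)/(6·3)=-4426/4923, b=Δ3−h3·(2M3+M4)/6=-1321/1641
seg 4: a=4, c=M4/2=-2500/547, d=(M5−M4)/(6·1)=2500/1641, b=Δ4−h4·(2M4+M5)/6=-6487/1641
t_q=23/4 → seg 3, τ=3/4; S=-1+-1321/1641·τ+1926/547·τ²+-4426/4923·τ³=-43/17504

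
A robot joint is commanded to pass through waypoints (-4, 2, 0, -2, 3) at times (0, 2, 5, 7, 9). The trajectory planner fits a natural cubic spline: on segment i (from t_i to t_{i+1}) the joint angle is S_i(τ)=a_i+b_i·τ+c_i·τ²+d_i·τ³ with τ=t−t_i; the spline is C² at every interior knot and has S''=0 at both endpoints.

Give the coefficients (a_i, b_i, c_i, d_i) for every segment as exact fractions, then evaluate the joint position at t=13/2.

  seg 0: a=-4 b=3845/1032 c=0 d=-749/4128
  seg 1: a=2 b=799/516 c=-749/688 d=241/2064
  seg 2: a=0 b=-3779/2064 c=-13/344 d=1871/8256
  seg 3: a=-2 b=761/1032 c=1819/1376 d=-1819/8256
S(13/2) = -45497/22016

Δ: Δ0=3, Δ1=-2/3, Δ2=-1, Δ3=5/2
row 1: diag=10, rhs=-22; c'=3/10, d'=-11/5
row 2: denom=10−3·3/10=91/10; d'=(-2−3·-11/5)/(91/10)=46/91
row 3: denom=8−2·20/91=688/91; d'=(21−2·46/91)/(688/91)=1819/688
back: M3=1819/688
back: M2=46/91−20/91·1819/688=-13/172
back: M1=-11/5−3/10·-13/172=-749/344
M: M0=0, M1=-749/344, M2=-13/172, M3=1819/688, M4=0
seg 0: a=-4, c=M0/2=0, d=(M1−M0)/(6·2)=-749/4128, b=Δ0−h0·(2M0+M1)/6=3845/1032
seg 1: a=2, c=M1/2=-749/688, d=(M2−M1)/(6·3)=241/2064, b=Δ1−h1·(2M1+M2)/6=799/516
seg 2: a=0, c=M2/2=-13/344, d=(M3−M2)/(6·2)=1871/8256, b=Δ2−h2·(2M2+M3)/6=-3779/2064
seg 3: a=-2, c=M3/2=1819/1376, d=(M4−M3)/(6·2)=-1819/8256, b=Δ3−h3·(2M3+M4)/6=761/1032
t_q=13/2 → seg 2, τ=3/2; S=0+-3779/2064·τ+-13/344·τ²+1871/8256·τ³=-45497/22016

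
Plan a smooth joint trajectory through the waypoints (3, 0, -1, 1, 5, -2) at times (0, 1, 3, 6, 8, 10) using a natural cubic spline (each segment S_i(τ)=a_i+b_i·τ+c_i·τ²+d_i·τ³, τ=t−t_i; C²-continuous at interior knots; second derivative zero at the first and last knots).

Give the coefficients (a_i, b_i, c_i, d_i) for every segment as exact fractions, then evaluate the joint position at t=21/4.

  seg 0: a=3 b=-19717/5736 c=0 d=2509/5736
  seg 1: a=0 b=-6095/2868 c=2509/1912 d=-1433/5736
  seg 2: a=-1 b=361/2868 c=-357/1912 d=2105/17208
  seg 3: a=1 b=13241/5736 c=437/478 d=-12257/22944
  seg 4: a=5 b=-1277/2868 c=-8761/3824 d=8761/22944
S(21/4) = -32875/122368

Δ: Δ0=-3, Δ1=-1/2, Δ2=2/3, Δ3=2, Δ4=-7/2
row 1: diag=6, rhs=15; c'=1/3, d'=5/2
row 2: denom=10−2·1/3=28/3; d'=(7−2·5/2)/(28/3)=3/14
row 3: denom=10−3·9/28=253/28; d'=(8−3·3/14)/(253/28)=206/253
row 4: denom=8−2·56/253=1912/253; d'=(-33−2·206/253)/(1912/253)=-8761/1912
back: M4=-8761/1912
back: M3=206/253−56/253·-8761/1912=437/239
back: M2=3/14−9/28·437/239=-357/956
back: M1=5/2−1/3·-357/956=2509/956
M: M0=0, M1=2509/956, M2=-357/956, M3=437/239, M4=-8761/1912, M5=0
seg 0: a=3, c=M0/2=0, d=(M1−M0)/(6·1)=2509/5736, b=Δ0−h0·(2M0+M1)/6=-19717/5736
seg 1: a=0, c=M1/2=2509/1912, d=(M2−M1)/(6·2)=-1433/5736, b=Δ1−h1·(2M1+M2)/6=-6095/2868
seg 2: a=-1, c=M2/2=-357/1912, d=(M3−M2)/(6·3)=2105/17208, b=Δ2−h2·(2M2+M3)/6=361/2868
seg 3: a=1, c=M3/2=437/478, d=(M4−M3)/(6·2)=-12257/22944, b=Δ3−h3·(2M3+M4)/6=13241/5736
seg 4: a=5, c=M4/2=-8761/3824, d=(M5−M4)/(6·2)=8761/22944, b=Δ4−h4·(2M4+M5)/6=-1277/2868
t_q=21/4 → seg 2, τ=9/4; S=-1+361/2868·τ+-357/1912·τ²+2105/17208·τ³=-32875/122368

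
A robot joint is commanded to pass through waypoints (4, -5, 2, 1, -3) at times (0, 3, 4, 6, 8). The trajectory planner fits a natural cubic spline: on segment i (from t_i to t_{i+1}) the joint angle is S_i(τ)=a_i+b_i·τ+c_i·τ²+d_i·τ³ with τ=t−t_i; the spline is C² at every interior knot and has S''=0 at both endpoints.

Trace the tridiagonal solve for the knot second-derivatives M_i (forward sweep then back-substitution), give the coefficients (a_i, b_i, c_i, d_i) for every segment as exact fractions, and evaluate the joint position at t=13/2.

Δ: Δ0=-3, Δ1=7, Δ2=-1/2, Δ3=-2
row 1: diag=8, rhs=60; c'=1/8, d'=15/2
row 2: denom=6−1·1/8=47/8; d'=(-45−1·15/2)/(47/8)=-420/47
row 3: denom=8−2·16/47=344/47; d'=(-9−2·-420/47)/(344/47)=417/344
back: M3=417/344
back: M2=-420/47−16/47·417/344=-402/43
back: M1=15/2−1/8·-402/43=1491/172
M: M0=0, M1=1491/172, M2=-402/43, M3=417/344, M4=0
seg 0: a=4, c=M0/2=0, d=(M1−M0)/(6·3)=497/1032, b=Δ0−h0·(2M0+M1)/6=-2523/344
seg 1: a=-5, c=M1/2=1491/344, d=(M2−M1)/(6·1)=-1033/344, b=Δ1−h1·(2M1+M2)/6=975/172
seg 2: a=2, c=M2/2=-201/43, d=(M3−M2)/(6·2)=1211/1376, b=Δ2−h2·(2M2+M3)/6=1833/344
seg 3: a=1, c=M3/2=417/688, d=(M4−M3)/(6·2)=-139/1376, b=Δ3−h3·(2M3+M4)/6=-483/172
t_q=13/2 → seg 3, τ=1/2; S=1+-483/172·τ+417/688·τ²+-139/1376·τ³=-2919/11008

  seg 0: a=4 b=-2523/344 c=0 d=497/1032
  seg 1: a=-5 b=975/172 c=1491/344 d=-1033/344
  seg 2: a=2 b=1833/344 c=-201/43 d=1211/1376
  seg 3: a=1 b=-483/172 c=417/688 d=-139/1376
S(13/2) = -2919/11008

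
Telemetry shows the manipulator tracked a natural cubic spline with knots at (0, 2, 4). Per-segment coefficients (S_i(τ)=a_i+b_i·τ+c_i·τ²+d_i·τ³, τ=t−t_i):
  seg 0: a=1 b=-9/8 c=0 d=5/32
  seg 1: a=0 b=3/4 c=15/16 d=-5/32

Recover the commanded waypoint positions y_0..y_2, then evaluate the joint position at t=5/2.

y_0 = S_0(0) = a_0 = 1
y_1 = S_1(0) = a_1 = 0
y_2 = S_1(2) = 4
t_q=5/2 is in segment 1 (τ=1/2); S_1(τ)=151/256

y_0=1 y_1=0 y_2=4
S(5/2) = 151/256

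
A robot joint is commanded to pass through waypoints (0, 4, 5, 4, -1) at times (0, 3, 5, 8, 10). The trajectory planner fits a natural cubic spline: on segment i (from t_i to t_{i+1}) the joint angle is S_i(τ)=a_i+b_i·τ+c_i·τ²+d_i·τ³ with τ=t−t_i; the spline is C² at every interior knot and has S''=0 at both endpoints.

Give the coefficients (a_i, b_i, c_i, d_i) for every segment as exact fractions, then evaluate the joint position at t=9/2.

Δ: Δ0=4/3, Δ1=1/2, Δ2=-1/3, Δ3=-5/2
row 1: diag=10, rhs=-5; c'=1/5, d'=-1/2
row 2: denom=10−2·1/5=48/5; d'=(-5−2·-1/2)/(48/5)=-5/12
row 3: denom=10−3·5/16=145/16; d'=(-13−3·-5/12)/(145/16)=-188/145
back: M3=-188/145
back: M2=-5/12−5/16·-188/145=-1/87
back: M1=-1/2−1/5·-1/87=-433/870
M: M0=0, M1=-433/870, M2=-1/87, M3=-188/145, M4=0
seg 0: a=0, c=M0/2=0, d=(M1−M0)/(6·3)=-433/15660, b=Δ0−h0·(2M0+M1)/6=2753/1740
seg 1: a=4, c=M1/2=-433/1740, d=(M2−M1)/(6·2)=47/1160, b=Δ1−h1·(2M1+M2)/6=727/870
seg 2: a=5, c=M2/2=-1/174, d=(M3−M2)/(6·3)=-559/7830, b=Δ2−h2·(2M2+M3)/6=142/435
seg 3: a=4, c=M3/2=-94/145, d=(M4−M3)/(6·2)=47/435, b=Δ3−h3·(2M3+M4)/6=-1423/870
t_q=9/2 → seg 1, τ=3/2; S=4+727/870·τ+-433/1740·τ²+47/1160·τ³=8965/1856

  seg 0: a=0 b=2753/1740 c=0 d=-433/15660
  seg 1: a=4 b=727/870 c=-433/1740 d=47/1160
  seg 2: a=5 b=142/435 c=-1/174 d=-559/7830
  seg 3: a=4 b=-1423/870 c=-94/145 d=47/435
S(9/2) = 8965/1856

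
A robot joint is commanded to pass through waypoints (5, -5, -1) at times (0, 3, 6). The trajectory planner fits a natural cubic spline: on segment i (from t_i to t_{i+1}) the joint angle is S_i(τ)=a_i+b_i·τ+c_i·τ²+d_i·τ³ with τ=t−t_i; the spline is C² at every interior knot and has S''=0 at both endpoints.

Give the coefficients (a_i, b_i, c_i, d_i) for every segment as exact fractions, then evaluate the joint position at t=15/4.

Δ: Δ0=-10/3, Δ1=4/3
row 1: diag=12, rhs=28; c'=1/4, d'=7/3
back: M1=7/3
M: M0=0, M1=7/3, M2=0
seg 0: a=5, c=M0/2=0, d=(M1−M0)/(6·3)=7/54, b=Δ0−h0·(2M0+M1)/6=-9/2
seg 1: a=-5, c=M1/2=7/6, d=(M2−M1)/(6·3)=-7/54, b=Δ1−h1·(2M1+M2)/6=-1
t_q=15/4 → seg 1, τ=3/4; S=-5+-1·τ+7/6·τ²+-7/54·τ³=-659/128

  seg 0: a=5 b=-9/2 c=0 d=7/54
  seg 1: a=-5 b=-1 c=7/6 d=-7/54
S(15/4) = -659/128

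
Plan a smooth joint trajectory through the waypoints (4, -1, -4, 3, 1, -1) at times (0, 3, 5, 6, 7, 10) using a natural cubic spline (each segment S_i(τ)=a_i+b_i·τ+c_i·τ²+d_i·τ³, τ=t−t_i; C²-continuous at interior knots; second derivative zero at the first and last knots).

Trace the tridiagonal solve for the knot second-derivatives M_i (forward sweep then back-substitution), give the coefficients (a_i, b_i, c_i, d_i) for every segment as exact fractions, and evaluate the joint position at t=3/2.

  seg 0: a=4 b=-1/2 c=0 d=-7/54
  seg 1: a=-1 b=-4 c=-7/6 d=29/24
  seg 2: a=-4 b=35/6 c=73/12 d=-59/12
  seg 3: a=3 b=13/4 c=-26/3 d=41/12
  seg 4: a=1 b=-23/6 c=19/12 d=-19/108
S(3/2) = 45/16

Δ: Δ0=-5/3, Δ1=-3/2, Δ2=7, Δ3=-2, Δ4=-2/3
row 1: diag=10, rhs=1; c'=1/5, d'=1/10
row 2: denom=6−2·1/5=28/5; d'=(51−2·1/10)/(28/5)=127/14
row 3: denom=4−1·5/28=107/28; d'=(-54−1·127/14)/(107/28)=-1766/107
row 4: denom=8−1·28/107=828/107; d'=(8−1·-1766/107)/(828/107)=19/6
back: M4=19/6
back: M3=-1766/107−28/107·19/6=-52/3
back: M2=127/14−5/28·-52/3=73/6
back: M1=1/10−1/5·73/6=-7/3
M: M0=0, M1=-7/3, M2=73/6, M3=-52/3, M4=19/6, M5=0
seg 0: a=4, c=M0/2=0, d=(M1−M0)/(6·3)=-7/54, b=Δ0−h0·(2M0+M1)/6=-1/2
seg 1: a=-1, c=M1/2=-7/6, d=(M2−M1)/(6·2)=29/24, b=Δ1−h1·(2M1+M2)/6=-4
seg 2: a=-4, c=M2/2=73/12, d=(M3−M2)/(6·1)=-59/12, b=Δ2−h2·(2M2+M3)/6=35/6
seg 3: a=3, c=M3/2=-26/3, d=(M4−M3)/(6·1)=41/12, b=Δ3−h3·(2M3+M4)/6=13/4
seg 4: a=1, c=M4/2=19/12, d=(M5−M4)/(6·3)=-19/108, b=Δ4−h4·(2M4+M5)/6=-23/6
t_q=3/2 → seg 0, τ=3/2; S=4+-1/2·τ+0·τ²+-7/54·τ³=45/16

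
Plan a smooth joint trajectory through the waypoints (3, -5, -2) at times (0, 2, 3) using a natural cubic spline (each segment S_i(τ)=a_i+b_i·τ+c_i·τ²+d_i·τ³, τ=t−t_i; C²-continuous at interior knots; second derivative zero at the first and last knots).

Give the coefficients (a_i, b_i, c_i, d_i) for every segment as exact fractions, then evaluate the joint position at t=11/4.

  seg 0: a=3 b=-19/3 c=0 d=7/12
  seg 1: a=-5 b=2/3 c=7/2 d=-7/6
S(11/4) = -387/128

Δ: Δ0=-4, Δ1=3
row 1: diag=6, rhs=42; c'=1/6, d'=7
back: M1=7
M: M0=0, M1=7, M2=0
seg 0: a=3, c=M0/2=0, d=(M1−M0)/(6·2)=7/12, b=Δ0−h0·(2M0+M1)/6=-19/3
seg 1: a=-5, c=M1/2=7/2, d=(M2−M1)/(6·1)=-7/6, b=Δ1−h1·(2M1+M2)/6=2/3
t_q=11/4 → seg 1, τ=3/4; S=-5+2/3·τ+7/2·τ²+-7/6·τ³=-387/128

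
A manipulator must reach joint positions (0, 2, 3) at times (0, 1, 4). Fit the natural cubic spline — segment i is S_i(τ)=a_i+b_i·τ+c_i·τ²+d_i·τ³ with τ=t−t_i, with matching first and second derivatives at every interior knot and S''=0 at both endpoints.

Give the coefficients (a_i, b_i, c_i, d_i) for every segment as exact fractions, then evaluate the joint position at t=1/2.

  seg 0: a=0 b=53/24 c=0 d=-5/24
  seg 1: a=2 b=19/12 c=-5/8 d=5/72
S(1/2) = 69/64

Δ: Δ0=2, Δ1=1/3
row 1: diag=8, rhs=-10; c'=3/8, d'=-5/4
back: M1=-5/4
M: M0=0, M1=-5/4, M2=0
seg 0: a=0, c=M0/2=0, d=(M1−M0)/(6·1)=-5/24, b=Δ0−h0·(2M0+M1)/6=53/24
seg 1: a=2, c=M1/2=-5/8, d=(M2−M1)/(6·3)=5/72, b=Δ1−h1·(2M1+M2)/6=19/12
t_q=1/2 → seg 0, τ=1/2; S=0+53/24·τ+0·τ²+-5/24·τ³=69/64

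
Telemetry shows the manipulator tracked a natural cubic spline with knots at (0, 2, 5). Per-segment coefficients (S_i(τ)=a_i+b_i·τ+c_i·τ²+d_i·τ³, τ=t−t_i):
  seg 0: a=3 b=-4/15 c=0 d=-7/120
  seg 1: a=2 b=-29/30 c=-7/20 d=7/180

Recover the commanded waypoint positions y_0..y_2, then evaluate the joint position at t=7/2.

y_0 = S_0(0) = a_0 = 3
y_1 = S_1(0) = a_1 = 2
y_2 = S_1(3) = -3
t_q=7/2 is in segment 1 (τ=3/2); S_1(τ)=-17/160

y_0=3 y_1=2 y_2=-3
S(7/2) = -17/160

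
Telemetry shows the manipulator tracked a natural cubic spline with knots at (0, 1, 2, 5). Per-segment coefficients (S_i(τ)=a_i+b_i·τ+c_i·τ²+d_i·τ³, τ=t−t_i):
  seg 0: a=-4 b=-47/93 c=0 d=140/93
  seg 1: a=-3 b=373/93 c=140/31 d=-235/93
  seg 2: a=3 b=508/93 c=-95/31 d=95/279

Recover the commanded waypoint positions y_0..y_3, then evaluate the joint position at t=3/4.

y_0=-4 y_1=-3 y_2=3 y_3=1
S(3/4) = -1857/496

y_0 = S_0(0) = a_0 = -4
y_1 = S_1(0) = a_1 = -3
y_2 = S_2(0) = a_2 = 3
y_3 = S_2(3) = 1
t_q=3/4 is in segment 0 (τ=3/4); S_0(τ)=-1857/496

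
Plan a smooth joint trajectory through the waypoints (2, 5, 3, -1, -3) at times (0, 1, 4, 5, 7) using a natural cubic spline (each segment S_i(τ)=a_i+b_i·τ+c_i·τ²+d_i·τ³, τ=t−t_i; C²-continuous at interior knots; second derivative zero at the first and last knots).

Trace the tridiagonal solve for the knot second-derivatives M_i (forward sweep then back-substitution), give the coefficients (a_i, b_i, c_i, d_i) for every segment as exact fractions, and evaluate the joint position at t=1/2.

Δ: Δ0=3, Δ1=-2/3, Δ2=-4, Δ3=-1
row 1: diag=8, rhs=-22; c'=3/8, d'=-11/4
row 2: denom=8−3·3/8=55/8; d'=(-20−3·-11/4)/(55/8)=-94/55
row 3: denom=6−1·8/55=322/55; d'=(18−1·-94/55)/(322/55)=542/161
back: M3=542/161
back: M2=-94/55−8/55·542/161=-354/161
back: M1=-11/4−3/8·-354/161=-310/161
M: M0=0, M1=-310/161, M2=-354/161, M3=542/161, M4=0
seg 0: a=2, c=M0/2=0, d=(M1−M0)/(6·1)=-155/483, b=Δ0−h0·(2M0+M1)/6=1604/483
seg 1: a=5, c=M1/2=-155/161, d=(M2−M1)/(6·3)=-22/1449, b=Δ1−h1·(2M1+M2)/6=1139/483
seg 2: a=3, c=M2/2=-177/161, d=(M3−M2)/(6·1)=64/69, b=Δ2−h2·(2M2+M3)/6=-1849/483
seg 3: a=-1, c=M3/2=271/161, d=(M4−M3)/(6·2)=-271/966, b=Δ3−h3·(2M3+M4)/6=-1567/483
t_q=1/2 → seg 0, τ=1/2; S=2+1604/483·τ+0·τ²+-155/483·τ³=4663/1288

  seg 0: a=2 b=1604/483 c=0 d=-155/483
  seg 1: a=5 b=1139/483 c=-155/161 d=-22/1449
  seg 2: a=3 b=-1849/483 c=-177/161 d=64/69
  seg 3: a=-1 b=-1567/483 c=271/161 d=-271/966
S(1/2) = 4663/1288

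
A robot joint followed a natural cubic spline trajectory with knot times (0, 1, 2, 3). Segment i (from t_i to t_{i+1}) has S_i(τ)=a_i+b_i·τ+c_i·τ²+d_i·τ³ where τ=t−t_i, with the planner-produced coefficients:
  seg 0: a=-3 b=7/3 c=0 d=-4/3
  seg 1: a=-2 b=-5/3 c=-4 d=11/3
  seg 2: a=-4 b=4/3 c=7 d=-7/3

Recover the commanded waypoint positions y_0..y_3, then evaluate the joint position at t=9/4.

y_0 = S_0(0) = a_0 = -3
y_1 = S_1(0) = a_1 = -2
y_2 = S_2(0) = a_2 = -4
y_3 = S_2(1) = 2
t_q=9/4 is in segment 2 (τ=1/4); S_2(τ)=-209/64

y_0=-3 y_1=-2 y_2=-4 y_3=2
S(9/4) = -209/64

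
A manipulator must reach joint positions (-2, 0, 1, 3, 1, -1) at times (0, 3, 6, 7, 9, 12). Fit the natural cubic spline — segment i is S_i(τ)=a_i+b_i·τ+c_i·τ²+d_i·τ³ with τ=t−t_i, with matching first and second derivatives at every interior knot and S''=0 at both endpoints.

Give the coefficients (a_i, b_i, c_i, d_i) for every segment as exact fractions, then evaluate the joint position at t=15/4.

Δ: Δ0=2/3, Δ1=1/3, Δ2=2, Δ3=-1, Δ4=-2/3
row 1: diag=12, rhs=-2; c'=1/4, d'=-1/6
row 2: denom=8−3·1/4=29/4; d'=(10−3·-1/6)/(29/4)=42/29
row 3: denom=6−1·4/29=170/29; d'=(-18−1·42/29)/(170/29)=-282/85
row 4: denom=10−2·29/85=792/85; d'=(2−2·-282/85)/(792/85)=367/396
back: M4=367/396
back: M3=-282/85−29/85·367/396=-1439/396
back: M2=42/29−4/29·-1439/396=193/99
back: M1=-1/6−1/4·193/99=-259/396
M: M0=0, M1=-259/396, M2=193/99, M3=-1439/396, M4=367/396, M5=0
seg 0: a=-2, c=M0/2=0, d=(M1−M0)/(6·3)=-259/7128, b=Δ0−h0·(2M0+M1)/6=787/792
seg 1: a=0, c=M1/2=-259/792, d=(M2−M1)/(6·3)=1031/7128, b=Δ1−h1·(2M1+M2)/6=5/396
seg 2: a=1, c=M2/2=193/198, d=(M3−M2)/(6·1)=-67/72, b=Δ2−h2·(2M2+M3)/6=1549/792
seg 3: a=3, c=M3/2=-1439/792, d=(M4−M3)/(6·2)=301/792, b=Δ3−h3·(2M3+M4)/6=49/44
seg 4: a=1, c=M4/2=367/792, d=(M5−M4)/(6·3)=-367/7128, b=Δ4−h4·(2M4+M5)/6=-631/396
t_q=15/4 → seg 1, τ=3/4; S=0+5/396·τ+-259/792·τ²+1031/7128·τ³=-639/5632

  seg 0: a=-2 b=787/792 c=0 d=-259/7128
  seg 1: a=0 b=5/396 c=-259/792 d=1031/7128
  seg 2: a=1 b=1549/792 c=193/198 d=-67/72
  seg 3: a=3 b=49/44 c=-1439/792 d=301/792
  seg 4: a=1 b=-631/396 c=367/792 d=-367/7128
S(15/4) = -639/5632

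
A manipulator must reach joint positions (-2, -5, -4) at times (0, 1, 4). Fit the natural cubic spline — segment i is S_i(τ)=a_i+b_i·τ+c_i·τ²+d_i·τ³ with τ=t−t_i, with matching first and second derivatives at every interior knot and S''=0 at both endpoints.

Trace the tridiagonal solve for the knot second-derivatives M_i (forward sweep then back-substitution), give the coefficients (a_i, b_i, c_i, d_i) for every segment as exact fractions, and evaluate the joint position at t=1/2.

  seg 0: a=-2 b=-41/12 c=0 d=5/12
  seg 1: a=-5 b=-13/6 c=5/4 d=-5/36
S(1/2) = -117/32

Δ: Δ0=-3, Δ1=1/3
row 1: diag=8, rhs=20; c'=3/8, d'=5/2
back: M1=5/2
M: M0=0, M1=5/2, M2=0
seg 0: a=-2, c=M0/2=0, d=(M1−M0)/(6·1)=5/12, b=Δ0−h0·(2M0+M1)/6=-41/12
seg 1: a=-5, c=M1/2=5/4, d=(M2−M1)/(6·3)=-5/36, b=Δ1−h1·(2M1+M2)/6=-13/6
t_q=1/2 → seg 0, τ=1/2; S=-2+-41/12·τ+0·τ²+5/12·τ³=-117/32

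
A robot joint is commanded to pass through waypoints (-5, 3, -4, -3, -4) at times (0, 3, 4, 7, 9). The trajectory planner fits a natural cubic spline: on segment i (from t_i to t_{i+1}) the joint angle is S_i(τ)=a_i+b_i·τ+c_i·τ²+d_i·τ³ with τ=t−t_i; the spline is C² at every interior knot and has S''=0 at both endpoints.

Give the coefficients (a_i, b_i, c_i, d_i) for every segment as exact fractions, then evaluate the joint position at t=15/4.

  seg 0: a=-5 b=7549/1116 c=0 d=-4573/10044
  seg 1: a=3 b=-3085/558 c=-4573/1116 d=977/372
  seg 2: a=-4 b=-6523/1116 c=1055/279 d=-5765/10044
  seg 3: a=-3 b=751/558 c=-515/372 d=515/2232
S(15/4) = -55793/23808

Δ: Δ0=8/3, Δ1=-7, Δ2=1/3, Δ3=-1/2
row 1: diag=8, rhs=-58; c'=1/8, d'=-29/4
row 2: denom=8−1·1/8=63/8; d'=(44−1·-29/4)/(63/8)=410/63
row 3: denom=10−3·8/21=62/7; d'=(-5−3·410/63)/(62/7)=-515/186
back: M3=-515/186
back: M2=410/63−8/21·-515/186=2110/279
back: M1=-29/4−1/8·2110/279=-4573/558
M: M0=0, M1=-4573/558, M2=2110/279, M3=-515/186, M4=0
seg 0: a=-5, c=M0/2=0, d=(M1−M0)/(6·3)=-4573/10044, b=Δ0−h0·(2M0+M1)/6=7549/1116
seg 1: a=3, c=M1/2=-4573/1116, d=(M2−M1)/(6·1)=977/372, b=Δ1−h1·(2M1+M2)/6=-3085/558
seg 2: a=-4, c=M2/2=1055/279, d=(M3−M2)/(6·3)=-5765/10044, b=Δ2−h2·(2M2+M3)/6=-6523/1116
seg 3: a=-3, c=M3/2=-515/372, d=(M4−M3)/(6·2)=515/2232, b=Δ3−h3·(2M3+M4)/6=751/558
t_q=15/4 → seg 1, τ=3/4; S=3+-3085/558·τ+-4573/1116·τ²+977/372·τ³=-55793/23808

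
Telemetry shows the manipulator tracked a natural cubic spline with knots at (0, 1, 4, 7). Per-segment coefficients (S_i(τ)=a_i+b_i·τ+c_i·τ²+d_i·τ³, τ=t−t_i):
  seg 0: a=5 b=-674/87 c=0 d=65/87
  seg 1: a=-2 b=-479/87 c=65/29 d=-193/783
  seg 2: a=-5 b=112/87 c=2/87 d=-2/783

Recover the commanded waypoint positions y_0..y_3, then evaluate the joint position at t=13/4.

y_0=5 y_1=-2 y_2=-5 y_3=-1
S(13/4) = -10855/1856

y_0 = S_0(0) = a_0 = 5
y_1 = S_1(0) = a_1 = -2
y_2 = S_2(0) = a_2 = -5
y_3 = S_2(3) = -1
t_q=13/4 is in segment 1 (τ=9/4); S_1(τ)=-10855/1856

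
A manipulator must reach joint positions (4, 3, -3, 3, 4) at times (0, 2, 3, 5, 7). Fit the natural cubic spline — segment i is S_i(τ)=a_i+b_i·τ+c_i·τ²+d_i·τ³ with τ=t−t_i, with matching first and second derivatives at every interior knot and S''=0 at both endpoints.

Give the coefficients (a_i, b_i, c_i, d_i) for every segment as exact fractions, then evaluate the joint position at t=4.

Δ: Δ0=-1/2, Δ1=-6, Δ2=3, Δ3=1/2
row 1: diag=6, rhs=-33; c'=1/6, d'=-11/2
row 2: denom=6−1·1/6=35/6; d'=(54−1·-11/2)/(35/6)=51/5
row 3: denom=8−2·12/35=256/35; d'=(-15−2·51/5)/(256/35)=-1239/256
back: M3=-1239/256
back: M2=51/5−12/35·-1239/256=759/64
back: M1=-11/2−1/6·759/64=-957/128
M: M0=0, M1=-957/128, M2=759/64, M3=-1239/256, M4=0
seg 0: a=4, c=M0/2=0, d=(M1−M0)/(6·2)=-319/512, b=Δ0−h0·(2M0+M1)/6=255/128
seg 1: a=3, c=M1/2=-957/256, d=(M2−M1)/(6·1)=825/256, b=Δ1−h1·(2M1+M2)/6=-351/64
seg 2: a=-3, c=M2/2=759/128, d=(M3−M2)/(6·2)=-1425/1024, b=Δ2−h2·(2M2+M3)/6=-843/256
seg 3: a=3, c=M3/2=-1239/512, d=(M4−M3)/(6·2)=413/1024, b=Δ3−h3·(2M3+M4)/6=477/128
t_q=4 → seg 2, τ=1; S=-3+-843/256·τ+759/128·τ²+-1425/1024·τ³=-1797/1024

  seg 0: a=4 b=255/128 c=0 d=-319/512
  seg 1: a=3 b=-351/64 c=-957/256 d=825/256
  seg 2: a=-3 b=-843/256 c=759/128 d=-1425/1024
  seg 3: a=3 b=477/128 c=-1239/512 d=413/1024
S(4) = -1797/1024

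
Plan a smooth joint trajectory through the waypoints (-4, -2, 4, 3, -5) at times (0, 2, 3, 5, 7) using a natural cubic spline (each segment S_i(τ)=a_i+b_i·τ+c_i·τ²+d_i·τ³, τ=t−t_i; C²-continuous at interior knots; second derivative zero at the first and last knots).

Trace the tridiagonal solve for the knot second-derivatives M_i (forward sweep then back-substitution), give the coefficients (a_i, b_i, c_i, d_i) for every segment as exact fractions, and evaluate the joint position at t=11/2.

Δ: Δ0=1, Δ1=6, Δ2=-1/2, Δ3=-4
row 1: diag=6, rhs=30; c'=1/6, d'=5
row 2: denom=6−1·1/6=35/6; d'=(-39−1·5)/(35/6)=-264/35
row 3: denom=8−2·12/35=256/35; d'=(-21−2·-264/35)/(256/35)=-207/256
back: M3=-207/256
back: M2=-264/35−12/35·-207/256=-465/64
back: M1=5−1/6·-465/64=795/128
M: M0=0, M1=795/128, M2=-465/64, M3=-207/256, M4=0
seg 0: a=-4, c=M0/2=0, d=(M1−M0)/(6·2)=265/512, b=Δ0−h0·(2M0+M1)/6=-137/128
seg 1: a=-2, c=M1/2=795/256, d=(M2−M1)/(6·1)=-575/256, b=Δ1−h1·(2M1+M2)/6=329/64
seg 2: a=4, c=M2/2=-465/128, d=(M3−M2)/(6·2)=551/1024, b=Δ2−h2·(2M2+M3)/6=1181/256
seg 3: a=3, c=M3/2=-207/512, d=(M4−M3)/(6·2)=69/1024, b=Δ3−h3·(2M3+M4)/6=-443/128
t_q=11/2 → seg 3, τ=1/2; S=3+-443/128·τ+-207/512·τ²+69/1024·τ³=9641/8192

  seg 0: a=-4 b=-137/128 c=0 d=265/512
  seg 1: a=-2 b=329/64 c=795/256 d=-575/256
  seg 2: a=4 b=1181/256 c=-465/128 d=551/1024
  seg 3: a=3 b=-443/128 c=-207/512 d=69/1024
S(11/2) = 9641/8192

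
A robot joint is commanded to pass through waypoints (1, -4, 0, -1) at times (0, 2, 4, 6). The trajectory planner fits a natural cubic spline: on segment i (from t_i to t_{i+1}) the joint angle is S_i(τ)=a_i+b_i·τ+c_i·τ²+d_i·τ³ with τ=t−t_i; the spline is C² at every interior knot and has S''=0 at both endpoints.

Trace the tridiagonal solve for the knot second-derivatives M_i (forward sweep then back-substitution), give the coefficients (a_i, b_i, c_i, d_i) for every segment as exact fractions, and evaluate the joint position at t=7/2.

Δ: Δ0=-5/2, Δ1=2, Δ2=-1/2
row 1: diag=8, rhs=27; c'=1/4, d'=27/8
row 2: denom=8−2·1/4=15/2; d'=(-15−2·27/8)/(15/2)=-29/10
back: M2=-29/10
back: M1=27/8−1/4·-29/10=41/10
M: M0=0, M1=41/10, M2=-29/10, M3=0
seg 0: a=1, c=M0/2=0, d=(M1−M0)/(6·2)=41/120, b=Δ0−h0·(2M0+M1)/6=-58/15
seg 1: a=-4, c=M1/2=41/20, d=(M2−M1)/(6·2)=-7/12, b=Δ1−h1·(2M1+M2)/6=7/30
seg 2: a=0, c=M2/2=-29/20, d=(M3−M2)/(6·2)=29/120, b=Δ2−h2·(2M2+M3)/6=43/30
t_q=7/2 → seg 1, τ=3/2; S=-4+7/30·τ+41/20·τ²+-7/12·τ³=-161/160

  seg 0: a=1 b=-58/15 c=0 d=41/120
  seg 1: a=-4 b=7/30 c=41/20 d=-7/12
  seg 2: a=0 b=43/30 c=-29/20 d=29/120
S(7/2) = -161/160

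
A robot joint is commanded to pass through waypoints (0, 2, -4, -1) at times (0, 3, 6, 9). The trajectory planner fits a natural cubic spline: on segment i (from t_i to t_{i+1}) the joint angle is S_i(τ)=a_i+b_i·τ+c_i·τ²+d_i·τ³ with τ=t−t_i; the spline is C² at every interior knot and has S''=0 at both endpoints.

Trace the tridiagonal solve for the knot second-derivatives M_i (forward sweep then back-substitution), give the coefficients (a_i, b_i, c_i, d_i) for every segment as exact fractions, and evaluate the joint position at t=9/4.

Δ: Δ0=2/3, Δ1=-2, Δ2=1
row 1: diag=12, rhs=-16; c'=1/4, d'=-4/3
row 2: denom=12−3·1/4=45/4; d'=(18−3·-4/3)/(45/4)=88/45
back: M2=88/45
back: M1=-4/3−1/4·88/45=-82/45
M: M0=0, M1=-82/45, M2=88/45, M3=0
seg 0: a=0, c=M0/2=0, d=(M1−M0)/(6·3)=-41/405, b=Δ0−h0·(2M0+M1)/6=71/45
seg 1: a=2, c=M1/2=-41/45, d=(M2−M1)/(6·3)=17/81, b=Δ1−h1·(2M1+M2)/6=-52/45
seg 2: a=-4, c=M2/2=44/45, d=(M3−M2)/(6·3)=-44/405, b=Δ2−h2·(2M2+M3)/6=-43/45
t_q=9/4 → seg 0, τ=9/4; S=0+71/45·τ+0·τ²+-41/405·τ³=767/320

  seg 0: a=0 b=71/45 c=0 d=-41/405
  seg 1: a=2 b=-52/45 c=-41/45 d=17/81
  seg 2: a=-4 b=-43/45 c=44/45 d=-44/405
S(9/4) = 767/320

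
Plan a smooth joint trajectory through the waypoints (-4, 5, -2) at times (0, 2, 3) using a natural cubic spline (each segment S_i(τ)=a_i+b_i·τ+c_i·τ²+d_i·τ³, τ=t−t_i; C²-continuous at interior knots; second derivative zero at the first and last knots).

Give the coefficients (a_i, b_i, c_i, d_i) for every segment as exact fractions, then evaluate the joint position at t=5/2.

Δ: Δ0=9/2, Δ1=-7
row 1: diag=6, rhs=-69; c'=1/6, d'=-23/2
back: M1=-23/2
M: M0=0, M1=-23/2, M2=0
seg 0: a=-4, c=M0/2=0, d=(M1−M0)/(6·2)=-23/24, b=Δ0−h0·(2M0+M1)/6=25/3
seg 1: a=5, c=M1/2=-23/4, d=(M2−M1)/(6·1)=23/12, b=Δ1−h1·(2M1+M2)/6=-19/6
t_q=5/2 → seg 1, τ=1/2; S=5+-19/6·τ+-23/4·τ²+23/12·τ³=71/32

  seg 0: a=-4 b=25/3 c=0 d=-23/24
  seg 1: a=5 b=-19/6 c=-23/4 d=23/12
S(5/2) = 71/32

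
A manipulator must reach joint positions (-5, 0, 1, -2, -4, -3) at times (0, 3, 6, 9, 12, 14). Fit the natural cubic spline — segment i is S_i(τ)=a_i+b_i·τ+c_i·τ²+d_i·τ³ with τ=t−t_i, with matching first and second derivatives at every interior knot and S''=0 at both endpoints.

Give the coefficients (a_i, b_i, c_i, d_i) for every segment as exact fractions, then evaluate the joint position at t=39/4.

  seg 0: a=-5 b=5959/3090 c=0 d=-809/27810
  seg 1: a=0 b=1766/1545 c=-809/3090 d=-5/1854
  seg 2: a=1 b=-1547/3090 c=-442/1545 d=1109/27810
  seg 3: a=-2 b=-1762/1545 c=15/206 d=263/9270
  seg 4: a=-4 b=193/3090 c=169/515 d=-169/3090
S(39/4) = -36947/13184

Δ: Δ0=5/3, Δ1=1/3, Δ2=-1, Δ3=-2/3, Δ4=1/2
row 1: diag=12, rhs=-8; c'=1/4, d'=-2/3
row 2: denom=12−3·1/4=45/4; d'=(-8−3·-2/3)/(45/4)=-8/15
row 3: denom=12−3·4/15=56/5; d'=(2−3·-8/15)/(56/5)=9/28
row 4: denom=10−3·15/56=515/56; d'=(7−3·9/28)/(515/56)=338/515
back: M4=338/515
back: M3=9/28−15/56·338/515=15/103
back: M2=-8/15−4/15·15/103=-884/1545
back: M1=-2/3−1/4·-884/1545=-809/1545
M: M0=0, M1=-809/1545, M2=-884/1545, M3=15/103, M4=338/515, M5=0
seg 0: a=-5, c=M0/2=0, d=(M1−M0)/(6·3)=-809/27810, b=Δ0−h0·(2M0+M1)/6=5959/3090
seg 1: a=0, c=M1/2=-809/3090, d=(M2−M1)/(6·3)=-5/1854, b=Δ1−h1·(2M1+M2)/6=1766/1545
seg 2: a=1, c=M2/2=-442/1545, d=(M3−M2)/(6·3)=1109/27810, b=Δ2−h2·(2M2+M3)/6=-1547/3090
seg 3: a=-2, c=M3/2=15/206, d=(M4−M3)/(6·3)=263/9270, b=Δ3−h3·(2M3+M4)/6=-1762/1545
seg 4: a=-4, c=M4/2=169/515, d=(M5−M4)/(6·2)=-169/3090, b=Δ4−h4·(2M4+M5)/6=193/3090
t_q=39/4 → seg 3, τ=3/4; S=-2+-1762/1545·τ+15/206·τ²+263/9270·τ³=-36947/13184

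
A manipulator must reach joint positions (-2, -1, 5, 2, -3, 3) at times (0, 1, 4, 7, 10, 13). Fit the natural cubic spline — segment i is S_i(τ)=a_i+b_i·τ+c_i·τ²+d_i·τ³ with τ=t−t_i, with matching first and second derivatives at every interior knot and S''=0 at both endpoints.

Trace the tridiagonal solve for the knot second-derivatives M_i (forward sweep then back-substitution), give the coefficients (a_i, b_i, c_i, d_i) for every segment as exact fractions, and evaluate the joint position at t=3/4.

Δ: Δ0=1, Δ1=2, Δ2=-1, Δ3=-5/3, Δ4=2
row 1: diag=8, rhs=6; c'=3/8, d'=3/4
row 2: denom=12−3·3/8=87/8; d'=(-18−3·3/4)/(87/8)=-54/29
row 3: denom=12−3·8/29=324/29; d'=(-4−3·-54/29)/(324/29)=23/162
row 4: denom=12−3·29/108=403/36; d'=(22−3·23/162)/(403/36)=2330/1209
back: M4=2330/1209
back: M3=23/162−29/108·2330/1209=-454/1209
back: M2=-54/29−8/29·-454/1209=-2126/1209
back: M1=3/4−3/8·-2126/1209=568/403
M: M0=0, M1=568/403, M2=-2126/1209, M3=-454/1209, M4=2330/1209, M5=0
seg 0: a=-2, c=M0/2=0, d=(M1−M0)/(6·1)=284/1209, b=Δ0−h0·(2M0+M1)/6=925/1209
seg 1: a=-1, c=M1/2=284/403, d=(M2−M1)/(6·3)=-1915/10881, b=Δ1−h1·(2M1+M2)/6=1777/1209
seg 2: a=5, c=M2/2=-1063/1209, d=(M3−M2)/(6·3)=836/10881, b=Δ2−h2·(2M2+M3)/6=88/93
seg 3: a=2, c=M3/2=-227/1209, d=(M4−M3)/(6·3)=464/3627, b=Δ3−h3·(2M3+M4)/6=-2726/1209
seg 4: a=-3, c=M4/2=1165/1209, d=(M5−M4)/(6·3)=-1165/10881, b=Δ4−h4·(2M4+M5)/6=88/1209
t_q=3/4 → seg 0, τ=3/4; S=-2+925/1209·τ+0·τ²+284/1209·τ³=-8557/6448

  seg 0: a=-2 b=925/1209 c=0 d=284/1209
  seg 1: a=-1 b=1777/1209 c=284/403 d=-1915/10881
  seg 2: a=5 b=88/93 c=-1063/1209 d=836/10881
  seg 3: a=2 b=-2726/1209 c=-227/1209 d=464/3627
  seg 4: a=-3 b=88/1209 c=1165/1209 d=-1165/10881
S(3/4) = -8557/6448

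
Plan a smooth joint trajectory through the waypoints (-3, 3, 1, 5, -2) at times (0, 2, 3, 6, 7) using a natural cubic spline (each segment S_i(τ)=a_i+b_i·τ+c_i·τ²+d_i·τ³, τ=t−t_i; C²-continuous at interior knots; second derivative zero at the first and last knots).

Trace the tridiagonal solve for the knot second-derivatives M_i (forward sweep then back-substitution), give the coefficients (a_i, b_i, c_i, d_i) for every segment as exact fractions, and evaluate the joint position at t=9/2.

Δ: Δ0=3, Δ1=-2, Δ2=4/3, Δ3=-7
row 1: diag=6, rhs=-30; c'=1/6, d'=-5
row 2: denom=8−1·1/6=47/6; d'=(20−1·-5)/(47/6)=150/47
row 3: denom=8−3·18/47=322/47; d'=(-50−3·150/47)/(322/47)=-200/23
back: M3=-200/23
back: M2=150/47−18/47·-200/23=150/23
back: M1=-5−1/6·150/23=-140/23
M: M0=0, M1=-140/23, M2=150/23, M3=-200/23, M4=0
seg 0: a=-3, c=M0/2=0, d=(M1−M0)/(6·2)=-35/69, b=Δ0−h0·(2M0+M1)/6=347/69
seg 1: a=3, c=M1/2=-70/23, d=(M2−M1)/(6·1)=145/69, b=Δ1−h1·(2M1+M2)/6=-73/69
seg 2: a=1, c=M2/2=75/23, d=(M3−M2)/(6·3)=-175/207, b=Δ2−h2·(2M2+M3)/6=-58/69
seg 3: a=5, c=M3/2=-100/23, d=(M4−M3)/(6·1)=100/69, b=Δ3−h3·(2M3+M4)/6=-283/69
t_q=9/2 → seg 2, τ=3/2; S=1+-58/69·τ+75/23·τ²+-175/207·τ³=777/184

  seg 0: a=-3 b=347/69 c=0 d=-35/69
  seg 1: a=3 b=-73/69 c=-70/23 d=145/69
  seg 2: a=1 b=-58/69 c=75/23 d=-175/207
  seg 3: a=5 b=-283/69 c=-100/23 d=100/69
S(9/2) = 777/184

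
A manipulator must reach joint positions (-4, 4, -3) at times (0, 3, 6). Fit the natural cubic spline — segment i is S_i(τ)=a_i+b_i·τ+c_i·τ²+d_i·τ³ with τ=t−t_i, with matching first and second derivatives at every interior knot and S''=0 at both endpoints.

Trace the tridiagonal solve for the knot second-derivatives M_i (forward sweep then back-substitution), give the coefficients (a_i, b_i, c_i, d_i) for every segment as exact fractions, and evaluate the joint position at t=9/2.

Δ: Δ0=8/3, Δ1=-7/3
row 1: diag=12, rhs=-30; c'=1/4, d'=-5/2
back: M1=-5/2
M: M0=0, M1=-5/2, M2=0
seg 0: a=-4, c=M0/2=0, d=(M1−M0)/(6·3)=-5/36, b=Δ0−h0·(2M0+M1)/6=47/12
seg 1: a=4, c=M1/2=-5/4, d=(M2−M1)/(6·3)=5/36, b=Δ1−h1·(2M1+M2)/6=1/6
t_q=9/2 → seg 1, τ=3/2; S=4+1/6·τ+-5/4·τ²+5/36·τ³=61/32

  seg 0: a=-4 b=47/12 c=0 d=-5/36
  seg 1: a=4 b=1/6 c=-5/4 d=5/36
S(9/2) = 61/32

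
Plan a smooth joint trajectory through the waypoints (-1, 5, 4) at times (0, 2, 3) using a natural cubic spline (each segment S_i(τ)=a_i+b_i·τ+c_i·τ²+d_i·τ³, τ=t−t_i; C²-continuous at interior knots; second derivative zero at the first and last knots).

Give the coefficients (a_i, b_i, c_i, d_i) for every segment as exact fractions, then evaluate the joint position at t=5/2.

Δ: Δ0=3, Δ1=-1
row 1: diag=6, rhs=-24; c'=1/6, d'=-4
back: M1=-4
M: M0=0, M1=-4, M2=0
seg 0: a=-1, c=M0/2=0, d=(M1−M0)/(6·2)=-1/3, b=Δ0−h0·(2M0+M1)/6=13/3
seg 1: a=5, c=M1/2=-2, d=(M2−M1)/(6·1)=2/3, b=Δ1−h1·(2M1+M2)/6=1/3
t_q=5/2 → seg 1, τ=1/2; S=5+1/3·τ+-2·τ²+2/3·τ³=19/4

  seg 0: a=-1 b=13/3 c=0 d=-1/3
  seg 1: a=5 b=1/3 c=-2 d=2/3
S(5/2) = 19/4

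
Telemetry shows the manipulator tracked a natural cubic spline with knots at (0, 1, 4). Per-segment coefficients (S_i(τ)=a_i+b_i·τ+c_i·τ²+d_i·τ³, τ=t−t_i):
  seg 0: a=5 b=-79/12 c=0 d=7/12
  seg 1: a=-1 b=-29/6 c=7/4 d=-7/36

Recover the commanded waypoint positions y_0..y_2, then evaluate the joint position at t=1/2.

y_0=5 y_1=-1 y_2=-5
S(1/2) = 57/32

y_0 = S_0(0) = a_0 = 5
y_1 = S_1(0) = a_1 = -1
y_2 = S_1(3) = -5
t_q=1/2 is in segment 0 (τ=1/2); S_0(τ)=57/32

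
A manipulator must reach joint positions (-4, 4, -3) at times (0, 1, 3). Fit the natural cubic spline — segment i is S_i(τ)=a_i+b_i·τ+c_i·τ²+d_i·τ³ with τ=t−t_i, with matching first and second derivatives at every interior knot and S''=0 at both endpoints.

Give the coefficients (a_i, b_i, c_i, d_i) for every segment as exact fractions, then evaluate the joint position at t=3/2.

Δ: Δ0=8, Δ1=-7/2
row 1: diag=6, rhs=-69; c'=1/3, d'=-23/2
back: M1=-23/2
M: M0=0, M1=-23/2, M2=0
seg 0: a=-4, c=M0/2=0, d=(M1−M0)/(6·1)=-23/12, b=Δ0−h0·(2M0+M1)/6=119/12
seg 1: a=4, c=M1/2=-23/4, d=(M2−M1)/(6·2)=23/24, b=Δ1−h1·(2M1+M2)/6=25/6
t_q=3/2 → seg 1, τ=1/2; S=4+25/6·τ+-23/4·τ²+23/24·τ³=305/64

  seg 0: a=-4 b=119/12 c=0 d=-23/12
  seg 1: a=4 b=25/6 c=-23/4 d=23/24
S(3/2) = 305/64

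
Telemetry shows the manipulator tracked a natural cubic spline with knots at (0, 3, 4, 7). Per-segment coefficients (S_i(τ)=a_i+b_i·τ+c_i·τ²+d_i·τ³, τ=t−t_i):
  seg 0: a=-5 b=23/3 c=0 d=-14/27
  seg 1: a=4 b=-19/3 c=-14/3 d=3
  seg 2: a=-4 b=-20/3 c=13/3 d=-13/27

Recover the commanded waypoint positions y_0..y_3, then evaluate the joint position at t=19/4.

y_0=-5 y_1=4 y_2=-4 y_3=2
S(19/4) = -433/64

y_0 = S_0(0) = a_0 = -5
y_1 = S_1(0) = a_1 = 4
y_2 = S_2(0) = a_2 = -4
y_3 = S_2(3) = 2
t_q=19/4 is in segment 2 (τ=3/4); S_2(τ)=-433/64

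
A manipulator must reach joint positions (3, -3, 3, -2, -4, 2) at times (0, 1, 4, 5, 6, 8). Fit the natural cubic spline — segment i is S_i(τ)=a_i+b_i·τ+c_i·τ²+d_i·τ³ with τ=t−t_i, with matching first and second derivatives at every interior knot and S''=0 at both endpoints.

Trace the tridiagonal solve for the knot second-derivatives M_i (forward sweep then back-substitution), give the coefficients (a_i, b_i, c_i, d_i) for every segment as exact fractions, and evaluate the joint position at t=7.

  seg 0: a=3 b=-9248/1217 c=0 d=1946/1217
  seg 1: a=-3 b=-3410/1217 c=5838/1217 d=-3890/3651
  seg 2: a=3 b=-3392/1217 c=-5832/1217 d=3139/1217
  seg 3: a=-2 b=-5639/1217 c=3585/1217 d=-380/1217
  seg 4: a=-4 b=391/1217 c=2445/1217 d=-815/2434
S(7) = -4879/2434

Δ: Δ0=-6, Δ1=2, Δ2=-5, Δ3=-2, Δ4=3
row 1: diag=8, rhs=48; c'=3/8, d'=6
row 2: denom=8−3·3/8=55/8; d'=(-42−3·6)/(55/8)=-96/11
row 3: denom=4−1·8/55=212/55; d'=(18−1·-96/11)/(212/55)=735/106
row 4: denom=6−1·55/212=1217/212; d'=(30−1·735/106)/(1217/212)=4890/1217
back: M4=4890/1217
back: M3=735/106−55/212·4890/1217=7170/1217
back: M2=-96/11−8/55·7170/1217=-11664/1217
back: M1=6−3/8·-11664/1217=11676/1217
M: M0=0, M1=11676/1217, M2=-11664/1217, M3=7170/1217, M4=4890/1217, M5=0
seg 0: a=3, c=M0/2=0, d=(M1−M0)/(6·1)=1946/1217, b=Δ0−h0·(2M0+M1)/6=-9248/1217
seg 1: a=-3, c=M1/2=5838/1217, d=(M2−M1)/(6·3)=-3890/3651, b=Δ1−h1·(2M1+M2)/6=-3410/1217
seg 2: a=3, c=M2/2=-5832/1217, d=(M3−M2)/(6·1)=3139/1217, b=Δ2−h2·(2M2+M3)/6=-3392/1217
seg 3: a=-2, c=M3/2=3585/1217, d=(M4−M3)/(6·1)=-380/1217, b=Δ3−h3·(2M3+M4)/6=-5639/1217
seg 4: a=-4, c=M4/2=2445/1217, d=(M5−M4)/(6·2)=-815/2434, b=Δ4−h4·(2M4+M5)/6=391/1217
t_q=7 → seg 4, τ=1; S=-4+391/1217·τ+2445/1217·τ²+-815/2434·τ³=-4879/2434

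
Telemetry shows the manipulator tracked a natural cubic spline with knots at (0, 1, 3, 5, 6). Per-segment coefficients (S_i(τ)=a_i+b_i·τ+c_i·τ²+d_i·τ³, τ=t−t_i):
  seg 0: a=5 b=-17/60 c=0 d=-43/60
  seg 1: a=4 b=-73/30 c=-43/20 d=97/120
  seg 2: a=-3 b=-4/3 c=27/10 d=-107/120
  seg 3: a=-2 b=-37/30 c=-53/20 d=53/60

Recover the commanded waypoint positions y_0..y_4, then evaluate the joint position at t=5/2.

y_0=5 y_1=4 y_2=-3 y_3=-2 y_4=-5
S(5/2) = -563/320

y_0 = S_0(0) = a_0 = 5
y_1 = S_1(0) = a_1 = 4
y_2 = S_2(0) = a_2 = -3
y_3 = S_3(0) = a_3 = -2
y_4 = S_3(1) = -5
t_q=5/2 is in segment 1 (τ=3/2); S_1(τ)=-563/320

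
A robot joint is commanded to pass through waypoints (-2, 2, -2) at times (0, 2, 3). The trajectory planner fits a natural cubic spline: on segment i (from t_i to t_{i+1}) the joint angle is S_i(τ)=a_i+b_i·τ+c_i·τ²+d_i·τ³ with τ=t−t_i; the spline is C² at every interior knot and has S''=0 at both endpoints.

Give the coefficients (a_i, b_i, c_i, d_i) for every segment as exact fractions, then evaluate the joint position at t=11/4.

Δ: Δ0=2, Δ1=-4
row 1: diag=6, rhs=-36; c'=1/6, d'=-6
back: M1=-6
M: M0=0, M1=-6, M2=0
seg 0: a=-2, c=M0/2=0, d=(M1−M0)/(6·2)=-1/2, b=Δ0−h0·(2M0+M1)/6=4
seg 1: a=2, c=M1/2=-3, d=(M2−M1)/(6·1)=1, b=Δ1−h1·(2M1+M2)/6=-2
t_q=11/4 → seg 1, τ=3/4; S=2+-2·τ+-3·τ²+1·τ³=-49/64

  seg 0: a=-2 b=4 c=0 d=-1/2
  seg 1: a=2 b=-2 c=-3 d=1
S(11/4) = -49/64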